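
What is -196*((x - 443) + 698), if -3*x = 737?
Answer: -5488/3 ≈ -1829.3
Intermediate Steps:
x = -737/3 (x = -1/3*737 = -737/3 ≈ -245.67)
-196*((x - 443) + 698) = -196*((-737/3 - 443) + 698) = -196*(-2066/3 + 698) = -196*28/3 = -5488/3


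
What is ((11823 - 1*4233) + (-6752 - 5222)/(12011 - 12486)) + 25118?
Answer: 15548274/475 ≈ 32733.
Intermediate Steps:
((11823 - 1*4233) + (-6752 - 5222)/(12011 - 12486)) + 25118 = ((11823 - 4233) - 11974/(-475)) + 25118 = (7590 - 11974*(-1/475)) + 25118 = (7590 + 11974/475) + 25118 = 3617224/475 + 25118 = 15548274/475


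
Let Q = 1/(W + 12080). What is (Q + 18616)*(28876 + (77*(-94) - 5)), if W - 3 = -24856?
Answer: 5143941618711/12773 ≈ 4.0272e+8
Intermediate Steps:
W = -24853 (W = 3 - 24856 = -24853)
Q = -1/12773 (Q = 1/(-24853 + 12080) = 1/(-12773) = -1/12773 ≈ -7.8290e-5)
(Q + 18616)*(28876 + (77*(-94) - 5)) = (-1/12773 + 18616)*(28876 + (77*(-94) - 5)) = 237782167*(28876 + (-7238 - 5))/12773 = 237782167*(28876 - 7243)/12773 = (237782167/12773)*21633 = 5143941618711/12773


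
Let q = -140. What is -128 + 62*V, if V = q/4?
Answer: -2298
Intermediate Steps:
V = -35 (V = -140/4 = -140*¼ = -35)
-128 + 62*V = -128 + 62*(-35) = -128 - 2170 = -2298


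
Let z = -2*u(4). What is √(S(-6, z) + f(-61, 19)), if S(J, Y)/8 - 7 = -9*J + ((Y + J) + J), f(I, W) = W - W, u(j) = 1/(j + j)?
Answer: √390 ≈ 19.748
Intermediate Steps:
u(j) = 1/(2*j)
z = -¼ (z = -1/4 = -2*⅛ = -¼ ≈ -0.25000)
f(I, W) = 0
S(J, Y) = 56 - 56*J + 8*Y (S(J, Y) = 56 + 8*(-9*J + ((Y + J) + J)) = 56 + 8*(-9*J + ((J + Y) + J)) = 56 + 8*(-9*J + (Y + 2*J)) = 56 + 8*(Y - 7*J) = 56 + (-56*J + 8*Y) = 56 - 56*J + 8*Y)
√(S(-6, z) + f(-61, 19)) = √((56 - 56*(-6) + 8*(-¼)) + 0) = √((56 + 336 - 2) + 0) = √(390 + 0) = √390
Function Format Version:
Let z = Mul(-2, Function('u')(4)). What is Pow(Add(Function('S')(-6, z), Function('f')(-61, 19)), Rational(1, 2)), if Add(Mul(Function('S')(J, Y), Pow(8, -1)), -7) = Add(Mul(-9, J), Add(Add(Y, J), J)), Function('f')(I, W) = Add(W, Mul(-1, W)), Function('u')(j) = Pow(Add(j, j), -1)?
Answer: Pow(390, Rational(1, 2)) ≈ 19.748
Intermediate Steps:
Function('u')(j) = Mul(Rational(1, 2), Pow(j, -1)) (Function('u')(j) = Pow(Mul(2, j), -1) = Mul(Rational(1, 2), Pow(j, -1)))
z = Rational(-1, 4) (z = Mul(-2, Mul(Rational(1, 2), Pow(4, -1))) = Mul(-2, Mul(Rational(1, 2), Rational(1, 4))) = Mul(-2, Rational(1, 8)) = Rational(-1, 4) ≈ -0.25000)
Function('f')(I, W) = 0
Function('S')(J, Y) = Add(56, Mul(-56, J), Mul(8, Y)) (Function('S')(J, Y) = Add(56, Mul(8, Add(Mul(-9, J), Add(Add(Y, J), J)))) = Add(56, Mul(8, Add(Mul(-9, J), Add(Add(J, Y), J)))) = Add(56, Mul(8, Add(Mul(-9, J), Add(Y, Mul(2, J))))) = Add(56, Mul(8, Add(Y, Mul(-7, J)))) = Add(56, Add(Mul(-56, J), Mul(8, Y))) = Add(56, Mul(-56, J), Mul(8, Y)))
Pow(Add(Function('S')(-6, z), Function('f')(-61, 19)), Rational(1, 2)) = Pow(Add(Add(56, Mul(-56, -6), Mul(8, Rational(-1, 4))), 0), Rational(1, 2)) = Pow(Add(Add(56, 336, -2), 0), Rational(1, 2)) = Pow(Add(390, 0), Rational(1, 2)) = Pow(390, Rational(1, 2))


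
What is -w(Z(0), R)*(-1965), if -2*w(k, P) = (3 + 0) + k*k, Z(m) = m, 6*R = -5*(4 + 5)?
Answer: -5895/2 ≈ -2947.5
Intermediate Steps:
R = -15/2 (R = (-5*(4 + 5))/6 = (-5*9)/6 = (1/6)*(-45) = -15/2 ≈ -7.5000)
w(k, P) = -3/2 - k**2/2 (w(k, P) = -((3 + 0) + k*k)/2 = -(3 + k**2)/2 = -3/2 - k**2/2)
-w(Z(0), R)*(-1965) = -(-3/2 - 1/2*0**2)*(-1965) = -(-3/2 - 1/2*0)*(-1965) = -(-3/2 + 0)*(-1965) = -(-3)*(-1965)/2 = -1*5895/2 = -5895/2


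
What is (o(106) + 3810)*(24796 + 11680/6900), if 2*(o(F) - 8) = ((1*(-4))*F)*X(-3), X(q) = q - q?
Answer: 1420163864/15 ≈ 9.4678e+7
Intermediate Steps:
X(q) = 0
o(F) = 8 (o(F) = 8 + (((1*(-4))*F)*0)/2 = 8 + (-4*F*0)/2 = 8 + (½)*0 = 8 + 0 = 8)
(o(106) + 3810)*(24796 + 11680/6900) = (8 + 3810)*(24796 + 11680/6900) = 3818*(24796 + 11680*(1/6900)) = 3818*(24796 + 584/345) = 3818*(8555204/345) = 1420163864/15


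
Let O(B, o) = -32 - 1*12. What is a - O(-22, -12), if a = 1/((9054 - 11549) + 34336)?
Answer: 1401005/31841 ≈ 44.000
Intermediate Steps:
O(B, o) = -44 (O(B, o) = -32 - 12 = -44)
a = 1/31841 (a = 1/(-2495 + 34336) = 1/31841 ≈ 3.1406e-5)
a - O(-22, -12) = 1/31841 - 1*(-44) = 1/31841 + 44 = 1401005/31841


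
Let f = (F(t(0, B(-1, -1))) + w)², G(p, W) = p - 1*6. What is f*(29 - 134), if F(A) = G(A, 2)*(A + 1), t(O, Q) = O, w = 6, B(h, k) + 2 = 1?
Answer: 0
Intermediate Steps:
B(h, k) = -1 (B(h, k) = -2 + 1 = -1)
G(p, W) = -6 + p (G(p, W) = p - 6 = -6 + p)
F(A) = (1 + A)*(-6 + A) (F(A) = (-6 + A)*(A + 1) = (-6 + A)*(1 + A) = (1 + A)*(-6 + A))
f = 0 (f = ((1 + 0)*(-6 + 0) + 6)² = (1*(-6) + 6)² = (-6 + 6)² = 0² = 0)
f*(29 - 134) = 0*(29 - 134) = 0*(-105) = 0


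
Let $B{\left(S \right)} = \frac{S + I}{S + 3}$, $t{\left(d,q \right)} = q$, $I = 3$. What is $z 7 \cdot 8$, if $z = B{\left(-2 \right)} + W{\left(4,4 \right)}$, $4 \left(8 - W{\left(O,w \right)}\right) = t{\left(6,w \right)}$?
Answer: $448$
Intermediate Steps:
$B{\left(S \right)} = 1$ ($B{\left(S \right)} = \frac{S + 3}{S + 3} = \frac{3 + S}{3 + S} = 1$)
$W{\left(O,w \right)} = 8 - \frac{w}{4}$
$z = 8$ ($z = 1 + \left(8 - 1\right) = 1 + 7 = 8$)
$z 7 \cdot 8 = 8 \cdot 7 \cdot 8 = 56 \cdot 8 = 448$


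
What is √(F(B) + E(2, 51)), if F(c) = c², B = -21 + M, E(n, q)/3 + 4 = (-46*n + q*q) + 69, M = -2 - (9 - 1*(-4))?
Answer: 3*√1002 ≈ 94.963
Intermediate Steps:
M = -15 (M = -2 - (9 + 4) = -2 - 1*13 = -2 - 13 = -15)
E(n, q) = 195 - 138*n + 3*q² (E(n, q) = -12 + 3*((-46*n + q*q) + 69) = -12 + 3*((-46*n + q²) + 69) = -12 + 3*((q² - 46*n) + 69) = -12 + 3*(69 + q² - 46*n) = -12 + (207 - 138*n + 3*q²) = 195 - 138*n + 3*q²)
B = -36 (B = -21 - 15 = -36)
√(F(B) + E(2, 51)) = √((-36)² + (195 - 138*2 + 3*51²)) = √(1296 + (195 - 276 + 3*2601)) = √(1296 + (195 - 276 + 7803)) = √(1296 + 7722) = √9018 = 3*√1002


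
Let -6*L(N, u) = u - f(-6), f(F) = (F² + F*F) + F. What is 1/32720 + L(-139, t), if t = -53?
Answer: 1946843/98160 ≈ 19.833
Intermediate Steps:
f(F) = F + 2*F² (f(F) = (F² + F²) + F = 2*F² + F = F + 2*F²)
L(N, u) = 11 - u/6 (L(N, u) = -(u - (-6)*(1 + 2*(-6)))/6 = -(u - (-6)*(1 - 12))/6 = -(u - (-6)*(-11))/6 = -(u - 1*66)/6 = -(u - 66)/6 = -(-66 + u)/6 = 11 - u/6)
1/32720 + L(-139, t) = 1/32720 + (11 - ⅙*(-53)) = 1/32720 + (11 + 53/6) = 1/32720 + 119/6 = 1946843/98160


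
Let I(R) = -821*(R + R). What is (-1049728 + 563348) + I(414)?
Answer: -1166168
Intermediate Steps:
I(R) = -1642*R
(-1049728 + 563348) + I(414) = (-1049728 + 563348) - 1642*414 = -486380 - 679788 = -1166168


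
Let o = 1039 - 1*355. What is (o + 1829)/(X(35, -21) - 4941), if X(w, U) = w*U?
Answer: -2513/5676 ≈ -0.44274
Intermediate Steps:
o = 684 (o = 1039 - 355 = 684)
X(w, U) = U*w
(o + 1829)/(X(35, -21) - 4941) = (684 + 1829)/(-21*35 - 4941) = 2513/(-735 - 4941) = 2513/(-5676) = 2513*(-1/5676) = -2513/5676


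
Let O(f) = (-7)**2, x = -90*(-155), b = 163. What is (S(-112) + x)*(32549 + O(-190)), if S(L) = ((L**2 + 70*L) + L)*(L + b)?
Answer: 8088932916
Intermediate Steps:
S(L) = (163 + L)*(L**2 + 71*L) (S(L) = ((L**2 + 70*L) + L)*(L + 163) = (L**2 + 71*L)*(163 + L) = (163 + L)*(L**2 + 71*L))
x = 13950
O(f) = 49
(S(-112) + x)*(32549 + O(-190)) = (-112*(11573 + (-112)**2 + 234*(-112)) + 13950)*(32549 + 49) = (-112*(11573 + 12544 - 26208) + 13950)*32598 = (-112*(-2091) + 13950)*32598 = (234192 + 13950)*32598 = 248142*32598 = 8088932916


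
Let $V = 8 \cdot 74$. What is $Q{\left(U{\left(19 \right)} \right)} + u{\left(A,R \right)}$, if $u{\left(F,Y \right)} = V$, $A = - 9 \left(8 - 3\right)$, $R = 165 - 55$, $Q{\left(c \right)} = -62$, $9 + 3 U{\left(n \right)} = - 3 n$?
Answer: $530$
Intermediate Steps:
$V = 592$
$U{\left(n \right)} = -3 - n$ ($U{\left(n \right)} = -3 + \frac{\left(-3\right) n}{3} = -3 - n$)
$R = 110$
$A = -45$ ($A = \left(-9\right) 5 = -45$)
$u{\left(F,Y \right)} = 592$
$Q{\left(U{\left(19 \right)} \right)} + u{\left(A,R \right)} = -62 + 592 = 530$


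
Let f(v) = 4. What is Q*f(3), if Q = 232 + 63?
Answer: 1180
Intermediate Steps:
Q = 295
Q*f(3) = 295*4 = 1180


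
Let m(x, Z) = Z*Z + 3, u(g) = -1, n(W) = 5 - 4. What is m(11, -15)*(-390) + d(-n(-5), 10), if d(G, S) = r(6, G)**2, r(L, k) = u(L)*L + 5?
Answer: -88919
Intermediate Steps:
n(W) = 1
r(L, k) = 5 - L (r(L, k) = -L + 5 = 5 - L)
m(x, Z) = 3 + Z**2 (m(x, Z) = Z**2 + 3 = 3 + Z**2)
d(G, S) = 1 (d(G, S) = (5 - 1*6)**2 = (5 - 6)**2 = (-1)**2 = 1)
m(11, -15)*(-390) + d(-n(-5), 10) = (3 + (-15)**2)*(-390) + 1 = (3 + 225)*(-390) + 1 = 228*(-390) + 1 = -88920 + 1 = -88919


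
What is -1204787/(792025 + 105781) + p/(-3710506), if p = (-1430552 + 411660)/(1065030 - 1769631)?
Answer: -1574913829448182187/1173623781564497718 ≈ -1.3419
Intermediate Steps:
p = 1018892/704601 (p = -1018892/(-704601) = -1018892*(-1/704601) = 1018892/704601 ≈ 1.4461)
-1204787/(792025 + 105781) + p/(-3710506) = -1204787/(792025 + 105781) + (1018892/704601)/(-3710506) = -1204787/897806 + (1018892/704601)*(-1/3710506) = -1204787*1/897806 - 509446/1307213119053 = -1204787/897806 - 509446/1307213119053 = -1574913829448182187/1173623781564497718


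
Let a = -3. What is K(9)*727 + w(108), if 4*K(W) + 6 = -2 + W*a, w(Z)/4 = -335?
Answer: -30805/4 ≈ -7701.3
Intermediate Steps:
w(Z) = -1340 (w(Z) = 4*(-335) = -1340)
K(W) = -2 - 3*W/4 (K(W) = -3/2 + (-2 + W*(-3))/4 = -3/2 + (-2 - 3*W)/4 = -3/2 + (-½ - 3*W/4) = -2 - 3*W/4)
K(9)*727 + w(108) = (-2 - ¾*9)*727 - 1340 = (-2 - 27/4)*727 - 1340 = -35/4*727 - 1340 = -25445/4 - 1340 = -30805/4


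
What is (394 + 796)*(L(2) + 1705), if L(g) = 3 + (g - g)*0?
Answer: 2032520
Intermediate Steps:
L(g) = 3 (L(g) = 3 + 0*0 = 3 + 0 = 3)
(394 + 796)*(L(2) + 1705) = (394 + 796)*(3 + 1705) = 1190*1708 = 2032520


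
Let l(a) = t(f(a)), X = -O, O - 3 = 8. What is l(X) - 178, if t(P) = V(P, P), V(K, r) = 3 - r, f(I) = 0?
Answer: -175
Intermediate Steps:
O = 11 (O = 3 + 8 = 11)
X = -11 (X = -1*11 = -11)
t(P) = 3 - P
l(a) = 3 (l(a) = 3 - 1*0 = 3 + 0 = 3)
l(X) - 178 = 3 - 178 = -175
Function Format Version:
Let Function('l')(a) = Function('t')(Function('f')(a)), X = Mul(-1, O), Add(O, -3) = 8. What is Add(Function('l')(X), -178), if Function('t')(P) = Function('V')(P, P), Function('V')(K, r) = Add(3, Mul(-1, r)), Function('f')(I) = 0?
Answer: -175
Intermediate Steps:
O = 11 (O = Add(3, 8) = 11)
X = -11 (X = Mul(-1, 11) = -11)
Function('t')(P) = Add(3, Mul(-1, P))
Function('l')(a) = 3 (Function('l')(a) = Add(3, Mul(-1, 0)) = Add(3, 0) = 3)
Add(Function('l')(X), -178) = Add(3, -178) = -175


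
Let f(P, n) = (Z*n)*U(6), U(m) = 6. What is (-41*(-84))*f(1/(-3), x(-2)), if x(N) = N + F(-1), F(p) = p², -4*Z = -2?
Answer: -10332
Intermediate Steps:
Z = ½ (Z = -¼*(-2) = ½ ≈ 0.50000)
x(N) = 1 + N (x(N) = N + (-1)² = N + 1 = 1 + N)
f(P, n) = 3*n (f(P, n) = (n/2)*6 = 3*n)
(-41*(-84))*f(1/(-3), x(-2)) = (-41*(-84))*(3*(1 - 2)) = 3444*(3*(-1)) = 3444*(-3) = -10332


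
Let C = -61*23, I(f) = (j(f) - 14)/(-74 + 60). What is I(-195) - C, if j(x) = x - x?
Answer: 1404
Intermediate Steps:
j(x) = 0
I(f) = 1 (I(f) = (0 - 14)/(-74 + 60) = -14/(-14) = -14*(-1/14) = 1)
C = -1403
I(-195) - C = 1 - 1*(-1403) = 1 + 1403 = 1404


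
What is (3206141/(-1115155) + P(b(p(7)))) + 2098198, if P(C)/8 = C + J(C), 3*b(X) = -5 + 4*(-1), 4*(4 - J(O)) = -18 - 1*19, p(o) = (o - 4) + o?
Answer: 2339904227259/1115155 ≈ 2.0983e+6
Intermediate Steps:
p(o) = -4 + 2*o (p(o) = (-4 + o) + o = -4 + 2*o)
J(O) = 53/4 (J(O) = 4 - (-18 - 1*19)/4 = 4 - (-18 - 19)/4 = 4 - ¼*(-37) = 4 + 37/4 = 53/4)
b(X) = -3 (b(X) = (-5 + 4*(-1))/3 = (-5 - 4)/3 = (⅓)*(-9) = -3)
P(C) = 106 + 8*C (P(C) = 8*(C + 53/4) = 8*(53/4 + C) = 106 + 8*C)
(3206141/(-1115155) + P(b(p(7)))) + 2098198 = (3206141/(-1115155) + (106 + 8*(-3))) + 2098198 = (3206141*(-1/1115155) + (106 - 24)) + 2098198 = (-3206141/1115155 + 82) + 2098198 = 88236569/1115155 + 2098198 = 2339904227259/1115155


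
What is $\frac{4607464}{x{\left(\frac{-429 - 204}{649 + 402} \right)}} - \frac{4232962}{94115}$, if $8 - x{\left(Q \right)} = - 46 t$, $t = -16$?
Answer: $- \frac{7798447691}{1223495} \approx -6373.9$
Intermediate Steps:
$x{\left(Q \right)} = -728$ ($x{\left(Q \right)} = 8 - \left(-46\right) \left(-16\right) = 8 - 736 = -728$)
$\frac{4607464}{x{\left(\frac{-429 - 204}{649 + 402} \right)}} - \frac{4232962}{94115} = \frac{4607464}{-728} - \frac{4232962}{94115} = 4607464 \left(- \frac{1}{728}\right) - \frac{4232962}{94115} = - \frac{575933}{91} - \frac{4232962}{94115} = - \frac{7798447691}{1223495}$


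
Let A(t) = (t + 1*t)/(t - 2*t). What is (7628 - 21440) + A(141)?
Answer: -13814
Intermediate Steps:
A(t) = -2 (A(t) = (t + t)/((-t)) = (2*t)*(-1/t) = -2)
(7628 - 21440) + A(141) = (7628 - 21440) - 2 = -13812 - 2 = -13814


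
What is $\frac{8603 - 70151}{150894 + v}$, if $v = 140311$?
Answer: $- \frac{61548}{291205} \approx -0.21136$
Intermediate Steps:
$\frac{8603 - 70151}{150894 + v} = \frac{8603 - 70151}{150894 + 140311} = - \frac{61548}{291205}$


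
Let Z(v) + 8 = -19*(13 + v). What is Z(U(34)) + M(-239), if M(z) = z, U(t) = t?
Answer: -1140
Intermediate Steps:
Z(v) = -255 - 19*v (Z(v) = -8 - 19*(13 + v) = -8 + (-247 - 19*v) = -255 - 19*v)
Z(U(34)) + M(-239) = (-255 - 19*34) - 239 = (-255 - 646) - 239 = -901 - 239 = -1140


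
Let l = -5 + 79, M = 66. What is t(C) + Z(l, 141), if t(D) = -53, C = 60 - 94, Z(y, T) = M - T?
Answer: -128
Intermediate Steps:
l = 74
Z(y, T) = 66 - T
C = -34
t(C) + Z(l, 141) = -53 + (66 - 1*141) = -53 + (66 - 141) = -53 - 75 = -128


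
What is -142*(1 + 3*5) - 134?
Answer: -2406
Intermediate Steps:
-142*(1 + 3*5) - 134 = -142*(1 + 15) - 134 = -142*16 - 134 = -2272 - 134 = -2406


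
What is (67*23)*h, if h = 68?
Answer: 104788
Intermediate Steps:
(67*23)*h = (67*23)*68 = 1541*68 = 104788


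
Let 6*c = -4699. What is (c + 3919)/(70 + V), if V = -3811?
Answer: -18815/22446 ≈ -0.83823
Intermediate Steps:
c = -4699/6 (c = (1/6)*(-4699) = -4699/6 ≈ -783.17)
(c + 3919)/(70 + V) = (-4699/6 + 3919)/(70 - 3811) = (18815/6)/(-3741) = (18815/6)*(-1/3741) = -18815/22446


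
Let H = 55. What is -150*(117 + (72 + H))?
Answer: -36600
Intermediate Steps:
-150*(117 + (72 + H)) = -150*(117 + (72 + 55)) = -150*(117 + 127) = -150*244 = -36600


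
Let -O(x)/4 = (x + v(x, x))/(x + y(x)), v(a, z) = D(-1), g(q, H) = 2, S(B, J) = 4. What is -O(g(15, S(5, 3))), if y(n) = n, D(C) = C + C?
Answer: 0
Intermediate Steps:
D(C) = 2*C
v(a, z) = -2 (v(a, z) = 2*(-1) = -2)
O(x) = -2*(-2 + x)/x (O(x) = -4*(x - 2)/(x + x) = -4*(-2 + x)/(2*x) = -4*(-2 + x)*1/(2*x) = -2*(-2 + x)/x)
-O(g(15, S(5, 3))) = -(-2 + 4/2) = -(-2 + 4*(1/2)) = -(-2 + 2) = -1*0 = 0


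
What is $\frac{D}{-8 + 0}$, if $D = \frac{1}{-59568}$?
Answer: $\frac{1}{476544} \approx 2.0984 \cdot 10^{-6}$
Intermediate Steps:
$D = - \frac{1}{59568} \approx -1.6788 \cdot 10^{-5}$
$\frac{D}{-8 + 0} = - \frac{1}{59568 \left(-8 + 0\right)} = - \frac{1}{59568 \left(-8\right)} = \left(- \frac{1}{59568}\right) \left(- \frac{1}{8}\right) = \frac{1}{476544}$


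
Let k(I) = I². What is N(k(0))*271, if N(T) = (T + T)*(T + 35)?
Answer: 0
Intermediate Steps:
N(T) = 2*T*(35 + T) (N(T) = (2*T)*(35 + T) = 2*T*(35 + T))
N(k(0))*271 = (2*0²*(35 + 0²))*271 = (2*0*(35 + 0))*271 = (2*0*35)*271 = 0*271 = 0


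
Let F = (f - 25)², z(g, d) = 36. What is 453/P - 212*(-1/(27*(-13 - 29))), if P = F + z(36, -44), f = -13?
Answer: 99971/839160 ≈ 0.11913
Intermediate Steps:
F = 1444 (F = (-13 - 25)² = (-38)² = 1444)
P = 1480 (P = 1444 + 36 = 1480)
453/P - 212*(-1/(27*(-13 - 29))) = 453/1480 - 212*(-1/(27*(-13 - 29))) = 453*(1/1480) - 212/((-27*(-42))) = 453/1480 - 212/1134 = 453/1480 - 212*1/1134 = 453/1480 - 106/567 = 99971/839160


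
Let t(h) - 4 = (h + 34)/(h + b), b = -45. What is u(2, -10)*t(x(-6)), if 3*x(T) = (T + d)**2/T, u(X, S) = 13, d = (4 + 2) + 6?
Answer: 2028/47 ≈ 43.149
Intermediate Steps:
d = 12 (d = 6 + 6 = 12)
x(T) = (12 + T)**2/(3*T) (x(T) = ((T + 12)**2/T)/3 = ((12 + T)**2/T)/3 = (12 + T)**2/(3*T))
t(h) = 4 + (34 + h)/(-45 + h) (t(h) = 4 + (h + 34)/(h - 45) = 4 + (34 + h)/(-45 + h))
u(2, -10)*t(x(-6)) = 13*((-146 + 5*((1/3)*(12 - 6)**2/(-6)))/(-45 + (1/3)*(12 - 6)**2/(-6))) = 13*((-146 + 5*((1/3)*(-1/6)*6**2))/(-45 + (1/3)*(-1/6)*6**2)) = 13*((-146 + 5*((1/3)*(-1/6)*36))/(-45 + (1/3)*(-1/6)*36)) = 13*((-146 + 5*(-2))/(-45 - 2)) = 13*((-146 - 10)/(-47)) = 13*(-1/47*(-156)) = 13*(156/47) = 2028/47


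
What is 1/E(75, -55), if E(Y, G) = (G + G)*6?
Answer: -1/660 ≈ -0.0015152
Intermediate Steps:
E(Y, G) = 12*G (E(Y, G) = (2*G)*6 = 12*G)
1/E(75, -55) = 1/(12*(-55)) = 1/(-660) = -1/660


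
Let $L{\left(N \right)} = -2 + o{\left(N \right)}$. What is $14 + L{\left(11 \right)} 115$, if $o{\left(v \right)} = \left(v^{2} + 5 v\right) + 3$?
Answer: $20369$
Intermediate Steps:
$o{\left(v \right)} = 3 + v^{2} + 5 v$
$L{\left(N \right)} = 1 + N^{2} + 5 N$ ($L{\left(N \right)} = -2 + \left(3 + N^{2} + 5 N\right) = 1 + N^{2} + 5 N$)
$14 + L{\left(11 \right)} 115 = 14 + \left(1 + 11^{2} + 5 \cdot 11\right) 115 = 14 + \left(1 + 121 + 55\right) 115 = 14 + 177 \cdot 115 = 14 + 20355 = 20369$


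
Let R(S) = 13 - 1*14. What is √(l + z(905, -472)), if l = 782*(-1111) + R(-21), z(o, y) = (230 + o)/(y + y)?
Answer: I*√48388918853/236 ≈ 932.1*I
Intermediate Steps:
R(S) = -1 (R(S) = 13 - 14 = -1)
z(o, y) = (230 + o)/(2*y) (z(o, y) = (230 + o)/((2*y)) = (230 + o)*(1/(2*y)) = (230 + o)/(2*y))
l = -868803 (l = 782*(-1111) - 1 = -868802 - 1 = -868803)
√(l + z(905, -472)) = √(-868803 + (½)*(230 + 905)/(-472)) = √(-868803 + (½)*(-1/472)*1135) = √(-868803 - 1135/944) = √(-820151167/944) = I*√48388918853/236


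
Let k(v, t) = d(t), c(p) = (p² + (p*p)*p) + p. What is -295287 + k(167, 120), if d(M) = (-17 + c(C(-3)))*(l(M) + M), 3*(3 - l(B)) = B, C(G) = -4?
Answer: -301014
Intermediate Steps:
l(B) = 3 - B/3
c(p) = p + p² + p³ (c(p) = (p² + p²*p) + p = (p² + p³) + p = p + p² + p³)
d(M) = -207 - 46*M (d(M) = (-17 - 4*(1 - 4 + (-4)²))*((3 - M/3) + M) = (-17 - 4*(1 - 4 + 16))*(3 + 2*M/3) = (-17 - 4*13)*(3 + 2*M/3) = (-17 - 52)*(3 + 2*M/3) = -69*(3 + 2*M/3) = -207 - 46*M)
k(v, t) = -207 - 46*t
-295287 + k(167, 120) = -295287 + (-207 - 46*120) = -295287 + (-207 - 5520) = -295287 - 5727 = -301014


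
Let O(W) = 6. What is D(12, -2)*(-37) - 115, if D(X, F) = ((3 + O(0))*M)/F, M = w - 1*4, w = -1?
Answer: -1895/2 ≈ -947.50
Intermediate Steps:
M = -5 (M = -1 - 1*4 = -1 - 4 = -5)
D(X, F) = -45/F (D(X, F) = ((3 + 6)*(-5))/F = (9*(-5))/F = -45/F)
D(12, -2)*(-37) - 115 = -45/(-2)*(-37) - 115 = -45*(-½)*(-37) - 115 = (45/2)*(-37) - 115 = -1665/2 - 115 = -1895/2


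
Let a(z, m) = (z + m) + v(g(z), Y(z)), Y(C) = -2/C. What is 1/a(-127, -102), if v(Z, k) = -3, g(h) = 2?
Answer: -1/232 ≈ -0.0043103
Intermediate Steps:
a(z, m) = -3 + m + z (a(z, m) = (z + m) - 3 = (m + z) - 3 = -3 + m + z)
1/a(-127, -102) = 1/(-3 - 102 - 127) = 1/(-232) = -1/232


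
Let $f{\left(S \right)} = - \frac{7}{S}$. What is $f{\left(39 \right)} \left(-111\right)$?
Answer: $\frac{259}{13} \approx 19.923$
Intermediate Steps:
$f{\left(39 \right)} \left(-111\right) = - \frac{7}{39} \left(-111\right) = \left(-7\right) \frac{1}{39} \left(-111\right) = \left(- \frac{7}{39}\right) \left(-111\right) = \frac{259}{13}$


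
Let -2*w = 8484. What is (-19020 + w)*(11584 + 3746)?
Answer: -356606460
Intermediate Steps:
w = -4242 (w = -1/2*8484 = -4242)
(-19020 + w)*(11584 + 3746) = (-19020 - 4242)*(11584 + 3746) = -23262*15330 = -356606460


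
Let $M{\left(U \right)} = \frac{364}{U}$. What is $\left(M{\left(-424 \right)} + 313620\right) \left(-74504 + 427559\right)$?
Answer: $\frac{11736829436595}{106} \approx 1.1072 \cdot 10^{11}$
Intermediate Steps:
$\left(M{\left(-424 \right)} + 313620\right) \left(-74504 + 427559\right) = \left(\frac{364}{-424} + 313620\right) \left(-74504 + 427559\right) = \left(364 \left(- \frac{1}{424}\right) + 313620\right) 353055 = \left(- \frac{91}{106} + 313620\right) 353055 = \frac{33243629}{106} \cdot 353055 = \frac{11736829436595}{106}$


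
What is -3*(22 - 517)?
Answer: 1485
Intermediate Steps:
-3*(22 - 517) = -3*(-495) = 1485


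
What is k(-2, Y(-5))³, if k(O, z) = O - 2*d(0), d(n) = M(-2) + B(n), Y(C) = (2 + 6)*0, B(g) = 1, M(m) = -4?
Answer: 64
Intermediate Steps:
Y(C) = 0 (Y(C) = 8*0 = 0)
d(n) = -3 (d(n) = -4 + 1 = -3)
k(O, z) = 6 + O (k(O, z) = O - 2*(-3) = O + 6 = 6 + O)
k(-2, Y(-5))³ = (6 - 2)³ = 4³ = 64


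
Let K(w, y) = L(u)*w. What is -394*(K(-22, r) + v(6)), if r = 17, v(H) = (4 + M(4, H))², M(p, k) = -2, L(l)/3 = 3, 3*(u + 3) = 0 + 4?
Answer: 76436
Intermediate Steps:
u = -5/3 (u = -3 + (0 + 4)/3 = -3 + (⅓)*4 = -3 + 4/3 = -5/3 ≈ -1.6667)
L(l) = 9 (L(l) = 3*3 = 9)
v(H) = 4 (v(H) = (4 - 2)² = 2² = 4)
K(w, y) = 9*w
-394*(K(-22, r) + v(6)) = -394*(9*(-22) + 4) = -394*(-198 + 4) = -394*(-194) = 76436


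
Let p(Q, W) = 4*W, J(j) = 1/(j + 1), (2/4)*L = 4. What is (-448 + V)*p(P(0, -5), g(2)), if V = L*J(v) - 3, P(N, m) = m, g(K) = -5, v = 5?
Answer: 26980/3 ≈ 8993.3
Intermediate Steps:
L = 8 (L = 2*4 = 8)
J(j) = 1/(1 + j)
V = -5/3 (V = 8/(1 + 5) - 3 = 8/6 - 3 = 8*(⅙) - 3 = 4/3 - 3 = -5/3 ≈ -1.6667)
(-448 + V)*p(P(0, -5), g(2)) = (-448 - 5/3)*(4*(-5)) = -1349/3*(-20) = 26980/3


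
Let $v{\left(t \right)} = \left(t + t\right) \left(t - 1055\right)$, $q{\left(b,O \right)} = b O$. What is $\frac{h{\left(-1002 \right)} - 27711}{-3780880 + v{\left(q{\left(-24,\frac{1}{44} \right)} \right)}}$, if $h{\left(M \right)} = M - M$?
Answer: $\frac{3353031}{457347148} \approx 0.0073315$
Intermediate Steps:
$q{\left(b,O \right)} = O b$
$v{\left(t \right)} = 2 t \left(-1055 + t\right)$
$h{\left(M \right)} = 0$
$\frac{h{\left(-1002 \right)} - 27711}{-3780880 + v{\left(q{\left(-24,\frac{1}{44} \right)} \right)}} = \frac{0 - 27711}{-3780880 + 2 \cdot \frac{1}{44} \left(-24\right) \left(-1055 + \frac{1}{44} \left(-24\right)\right)} = - \frac{27711}{-3780880 + 2 \cdot \frac{1}{44} \left(-24\right) \left(-1055 + \frac{1}{44} \left(-24\right)\right)} = - \frac{27711}{-3780880 + 2 \left(- \frac{6}{11}\right) \left(-1055 - \frac{6}{11}\right)} = - \frac{27711}{-3780880 + 2 \left(- \frac{6}{11}\right) \left(- \frac{11611}{11}\right)} = - \frac{27711}{-3780880 + \frac{139332}{121}} = - \frac{27711}{- \frac{457347148}{121}} = \left(-27711\right) \left(- \frac{121}{457347148}\right) = \frac{3353031}{457347148}$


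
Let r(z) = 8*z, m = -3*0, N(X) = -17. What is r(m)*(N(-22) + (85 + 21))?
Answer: 0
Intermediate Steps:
m = 0
r(m)*(N(-22) + (85 + 21)) = (8*0)*(-17 + (85 + 21)) = 0*(-17 + 106) = 0*89 = 0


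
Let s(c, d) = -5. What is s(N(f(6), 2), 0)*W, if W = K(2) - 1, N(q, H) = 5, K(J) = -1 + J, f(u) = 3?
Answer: 0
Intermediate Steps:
W = 0 (W = (-1 + 2) - 1 = 1 - 1 = 0)
s(N(f(6), 2), 0)*W = -5*0 = 0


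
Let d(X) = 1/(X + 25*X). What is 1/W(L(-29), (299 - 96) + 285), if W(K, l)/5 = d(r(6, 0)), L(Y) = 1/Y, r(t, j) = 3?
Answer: 78/5 ≈ 15.600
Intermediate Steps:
d(X) = 1/(26*X)
W(K, l) = 5/78 (W(K, l) = 5*((1/26)/3) = 5*((1/26)*(⅓)) = 5*(1/78) = 5/78)
1/W(L(-29), (299 - 96) + 285) = 1/(5/78) = 78/5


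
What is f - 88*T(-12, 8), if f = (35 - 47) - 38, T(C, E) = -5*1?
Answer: 390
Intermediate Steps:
T(C, E) = -5
f = -50 (f = -12 - 38 = -50)
f - 88*T(-12, 8) = -50 - 88*(-5) = -50 + 440 = 390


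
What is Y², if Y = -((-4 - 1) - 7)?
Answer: 144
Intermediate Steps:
Y = 12 (Y = -(-5 - 7) = -1*(-12) = 12)
Y² = 12² = 144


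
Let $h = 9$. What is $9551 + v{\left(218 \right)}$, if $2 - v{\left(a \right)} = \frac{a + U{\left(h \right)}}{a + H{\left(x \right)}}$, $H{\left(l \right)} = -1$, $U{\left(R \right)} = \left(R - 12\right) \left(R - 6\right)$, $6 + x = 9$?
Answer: $\frac{2072792}{217} \approx 9552.0$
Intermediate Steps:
$x = 3$ ($x = -6 + 9 = 3$)
$U{\left(R \right)} = \left(-12 + R\right) \left(-6 + R\right)$ ($U{\left(R \right)} = \left(-12 + R\right) \left(R - 6\right) = \left(-12 + R\right) \left(-6 + R\right)$)
$v{\left(a \right)} = 2 - \frac{-9 + a}{-1 + a}$ ($v{\left(a \right)} = 2 - \frac{a + \left(72 + 9^{2} - 162\right)}{a - 1} = 2 - \frac{a + \left(72 + 81 - 162\right)}{-1 + a} = 2 - \frac{a - 9}{-1 + a} = 2 - \frac{-9 + a}{-1 + a}$)
$9551 + v{\left(218 \right)} = 9551 + \frac{7 + 218}{-1 + 218} = 9551 + \frac{1}{217} \cdot 225 = 9551 + \frac{225}{217} = \frac{2072792}{217}$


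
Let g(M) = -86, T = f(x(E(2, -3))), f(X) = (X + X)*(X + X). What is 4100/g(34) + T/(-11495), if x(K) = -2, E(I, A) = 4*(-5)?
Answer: -23565438/494285 ≈ -47.676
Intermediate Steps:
E(I, A) = -20
f(X) = 4*X**2 (f(X) = (2*X)*(2*X) = 4*X**2)
T = 16 (T = 4*(-2)**2 = 4*4 = 16)
4100/g(34) + T/(-11495) = 4100/(-86) + 16/(-11495) = 4100*(-1/86) + 16*(-1/11495) = -2050/43 - 16/11495 = -23565438/494285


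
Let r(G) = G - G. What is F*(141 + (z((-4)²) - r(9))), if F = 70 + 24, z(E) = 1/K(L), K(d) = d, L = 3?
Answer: 39856/3 ≈ 13285.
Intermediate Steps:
r(G) = 0
z(E) = ⅓ (z(E) = 1/3 = ⅓)
F = 94
F*(141 + (z((-4)²) - r(9))) = 94*(141 + (⅓ - 1*0)) = 94*(141 + (⅓ + 0)) = 94*(141 + ⅓) = 94*(424/3) = 39856/3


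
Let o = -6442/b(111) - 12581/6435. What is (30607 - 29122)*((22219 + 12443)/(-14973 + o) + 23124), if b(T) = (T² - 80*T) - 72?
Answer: 1858083545338655085/54115202959 ≈ 3.4336e+7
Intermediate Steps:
b(T) = -72 + T² - 80*T
o = -27946553/7226505 (o = -6442/(-72 + 111² - 80*111) - 12581/6435 = -6442/(-72 + 12321 - 8880) - 12581*1/6435 = -6442/3369 - 12581/6435 = -27946553/7226505 ≈ -3.8672)
(30607 - 29122)*((22219 + 12443)/(-14973 + o) + 23124) = (30607 - 29122)*((22219 + 12443)/(-14973 - 27946553/7226505) + 23124) = 1485*(34662/(-108230405918/7226505) + 23124) = 1485*(34662*(-7226505/108230405918) + 23124) = 1485*(-125242558155/54115202959 + 23124) = 1485*(1251234710665761/54115202959) = 1858083545338655085/54115202959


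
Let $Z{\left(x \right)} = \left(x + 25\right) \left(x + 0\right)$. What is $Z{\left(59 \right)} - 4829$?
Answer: $127$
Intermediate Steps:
$Z{\left(x \right)} = x \left(25 + x\right)$ ($Z{\left(x \right)} = \left(25 + x\right) x = x \left(25 + x\right)$)
$Z{\left(59 \right)} - 4829 = 59 \left(25 + 59\right) - 4829 = 59 \cdot 84 - 4829 = 4956 - 4829 = 127$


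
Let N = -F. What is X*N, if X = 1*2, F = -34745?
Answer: 69490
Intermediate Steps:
N = 34745 (N = -1*(-34745) = 34745)
X = 2
X*N = 2*34745 = 69490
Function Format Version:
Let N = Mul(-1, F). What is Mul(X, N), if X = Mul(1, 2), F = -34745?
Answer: 69490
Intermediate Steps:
N = 34745 (N = Mul(-1, -34745) = 34745)
X = 2
Mul(X, N) = Mul(2, 34745) = 69490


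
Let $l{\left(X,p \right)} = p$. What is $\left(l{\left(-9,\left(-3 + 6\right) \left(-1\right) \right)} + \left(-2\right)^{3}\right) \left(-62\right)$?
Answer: $682$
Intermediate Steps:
$\left(l{\left(-9,\left(-3 + 6\right) \left(-1\right) \right)} + \left(-2\right)^{3}\right) \left(-62\right) = \left(\left(-3 + 6\right) \left(-1\right) + \left(-2\right)^{3}\right) \left(-62\right) = \left(3 \left(-1\right) - 8\right) \left(-62\right) = \left(-3 - 8\right) \left(-62\right) = \left(-11\right) \left(-62\right) = 682$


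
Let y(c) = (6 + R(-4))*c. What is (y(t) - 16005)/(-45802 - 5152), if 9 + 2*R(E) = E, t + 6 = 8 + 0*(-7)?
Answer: 8003/25477 ≈ 0.31413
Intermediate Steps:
t = 2 (t = -6 + (8 + 0*(-7)) = -6 + (8 + 0) = -6 + 8 = 2)
R(E) = -9/2 + E/2
y(c) = -c/2 (y(c) = (6 + (-9/2 + (½)*(-4)))*c = (6 + (-9/2 - 2))*c = (6 - 13/2)*c = -c/2)
(y(t) - 16005)/(-45802 - 5152) = (-½*2 - 16005)/(-45802 - 5152) = (-1 - 16005)/(-50954) = -16006*(-1/50954) = 8003/25477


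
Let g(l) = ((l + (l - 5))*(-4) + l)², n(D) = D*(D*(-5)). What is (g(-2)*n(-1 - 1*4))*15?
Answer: -2167500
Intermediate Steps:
n(D) = -5*D² (n(D) = D*(-5*D) = -5*D²)
g(l) = (20 - 7*l)² (g(l) = ((l + (-5 + l))*(-4) + l)² = ((-5 + 2*l)*(-4) + l)² = ((20 - 8*l) + l)² = (20 - 7*l)²)
(g(-2)*n(-1 - 1*4))*15 = ((-20 + 7*(-2))²*(-5*(-1 - 1*4)²))*15 = ((-20 - 14)²*(-5*(-1 - 4)²))*15 = ((-34)²*(-5*(-5)²))*15 = (1156*(-5*25))*15 = (1156*(-125))*15 = -144500*15 = -2167500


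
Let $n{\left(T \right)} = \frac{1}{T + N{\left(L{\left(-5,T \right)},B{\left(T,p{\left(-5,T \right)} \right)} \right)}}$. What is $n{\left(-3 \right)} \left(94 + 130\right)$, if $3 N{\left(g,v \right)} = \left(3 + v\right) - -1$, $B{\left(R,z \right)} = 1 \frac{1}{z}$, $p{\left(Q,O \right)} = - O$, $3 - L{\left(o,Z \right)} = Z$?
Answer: $-144$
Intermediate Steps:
$L{\left(o,Z \right)} = 3 - Z$
$B{\left(R,z \right)} = \frac{1}{z}$
$N{\left(g,v \right)} = \frac{4}{3} + \frac{v}{3}$ ($N{\left(g,v \right)} = \frac{\left(3 + v\right) - -1}{3} = \frac{\left(3 + v\right) + 1}{3} = \frac{4 + v}{3} = \frac{4}{3} + \frac{v}{3}$)
$n{\left(T \right)} = \frac{1}{\frac{4}{3} + T - \frac{1}{3 T}}$ ($n{\left(T \right)} = \frac{1}{T + \left(\frac{4}{3} + \frac{1}{3 \left(- T\right)}\right)} = \frac{1}{T + \left(\frac{4}{3} + \frac{\left(-1\right) \frac{1}{T}}{3}\right)} = \frac{1}{T + \left(\frac{4}{3} - \frac{1}{3 T}\right)} = \frac{1}{\frac{4}{3} + T - \frac{1}{3 T}}$)
$n{\left(-3 \right)} \left(94 + 130\right) = 3 \left(-3\right) \frac{1}{-1 + 3 \left(-3\right)^{2} + 4 \left(-3\right)} \left(94 + 130\right) = 3 \left(-3\right) \frac{1}{-1 + 3 \cdot 9 - 12} \cdot 224 = 3 \left(-3\right) \frac{1}{-1 + 27 - 12} \cdot 224 = 3 \left(-3\right) \frac{1}{14} \cdot 224 = \left(- \frac{9}{14}\right) 224 = -144$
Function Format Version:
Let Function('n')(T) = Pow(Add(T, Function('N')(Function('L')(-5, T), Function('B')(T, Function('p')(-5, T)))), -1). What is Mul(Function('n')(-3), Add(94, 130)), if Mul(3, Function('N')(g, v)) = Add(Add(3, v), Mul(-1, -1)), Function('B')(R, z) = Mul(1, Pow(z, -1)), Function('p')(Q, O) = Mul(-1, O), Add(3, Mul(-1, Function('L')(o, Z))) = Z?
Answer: -144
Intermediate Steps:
Function('L')(o, Z) = Add(3, Mul(-1, Z))
Function('B')(R, z) = Pow(z, -1)
Function('N')(g, v) = Add(Rational(4, 3), Mul(Rational(1, 3), v)) (Function('N')(g, v) = Mul(Rational(1, 3), Add(Add(3, v), Mul(-1, -1))) = Mul(Rational(1, 3), Add(Add(3, v), 1)) = Mul(Rational(1, 3), Add(4, v)) = Add(Rational(4, 3), Mul(Rational(1, 3), v)))
Function('n')(T) = Pow(Add(Rational(4, 3), T, Mul(Rational(-1, 3), Pow(T, -1))), -1) (Function('n')(T) = Pow(Add(T, Add(Rational(4, 3), Mul(Rational(1, 3), Pow(Mul(-1, T), -1)))), -1) = Pow(Add(T, Add(Rational(4, 3), Mul(Rational(1, 3), Mul(-1, Pow(T, -1))))), -1) = Pow(Add(T, Add(Rational(4, 3), Mul(Rational(-1, 3), Pow(T, -1)))), -1) = Pow(Add(Rational(4, 3), T, Mul(Rational(-1, 3), Pow(T, -1))), -1))
Mul(Function('n')(-3), Add(94, 130)) = Mul(Mul(3, -3, Pow(Add(-1, Mul(3, Pow(-3, 2)), Mul(4, -3)), -1)), Add(94, 130)) = Mul(Mul(3, -3, Pow(Add(-1, Mul(3, 9), -12), -1)), 224) = Mul(Mul(3, -3, Pow(Add(-1, 27, -12), -1)), 224) = Mul(Mul(3, -3, Pow(14, -1)), 224) = Mul(Mul(3, -3, Rational(1, 14)), 224) = Mul(Rational(-9, 14), 224) = -144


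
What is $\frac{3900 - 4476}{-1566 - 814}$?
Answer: $\frac{144}{595} \approx 0.24202$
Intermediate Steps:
$\frac{3900 - 4476}{-1566 - 814} = - \frac{576}{-2380} = \left(-576\right) \left(- \frac{1}{2380}\right) = \frac{144}{595}$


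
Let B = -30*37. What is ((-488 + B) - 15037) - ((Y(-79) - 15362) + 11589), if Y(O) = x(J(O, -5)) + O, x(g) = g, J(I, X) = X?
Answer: -12778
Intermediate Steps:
B = -1110
Y(O) = -5 + O
((-488 + B) - 15037) - ((Y(-79) - 15362) + 11589) = ((-488 - 1110) - 15037) - (((-5 - 79) - 15362) + 11589) = (-1598 - 15037) - ((-84 - 15362) + 11589) = -16635 - (-15446 + 11589) = -16635 - 1*(-3857) = -16635 + 3857 = -12778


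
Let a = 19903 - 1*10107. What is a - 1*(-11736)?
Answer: 21532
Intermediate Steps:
a = 9796 (a = 19903 - 10107 = 9796)
a - 1*(-11736) = 9796 - 1*(-11736) = 9796 + 11736 = 21532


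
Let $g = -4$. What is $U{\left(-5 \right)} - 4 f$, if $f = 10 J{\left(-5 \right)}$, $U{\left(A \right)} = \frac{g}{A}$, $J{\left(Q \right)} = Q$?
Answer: $\frac{1004}{5} \approx 200.8$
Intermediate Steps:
$U{\left(A \right)} = - \frac{4}{A}$
$f = -50$ ($f = 10 \left(-5\right) = -50$)
$U{\left(-5 \right)} - 4 f = - \frac{4}{-5} - -200 = \left(-4\right) \left(- \frac{1}{5}\right) + 200 = \frac{4}{5} + 200 = \frac{1004}{5}$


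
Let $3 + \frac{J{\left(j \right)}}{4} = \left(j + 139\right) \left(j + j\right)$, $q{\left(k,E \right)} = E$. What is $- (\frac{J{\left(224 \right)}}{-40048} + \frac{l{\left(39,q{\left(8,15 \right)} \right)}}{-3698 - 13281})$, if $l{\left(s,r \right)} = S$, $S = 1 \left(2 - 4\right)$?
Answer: $\frac{2761121935}{169993748} \approx 16.242$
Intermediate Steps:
$S = -2$ ($S = 1 \left(-2\right) = -2$)
$l{\left(s,r \right)} = -2$
$J{\left(j \right)} = -12 + 8 j \left(139 + j\right)$ ($J{\left(j \right)} = -12 + 4 \left(j + 139\right) \left(j + j\right) = -12 + 4 \left(139 + j\right) 2 j = -12 + 4 \cdot 2 j \left(139 + j\right) = -12 + 8 j \left(139 + j\right)$)
$- (\frac{J{\left(224 \right)}}{-40048} + \frac{l{\left(39,q{\left(8,15 \right)} \right)}}{-3698 - 13281}) = - (\frac{-12 + 8 \cdot 224^{2} + 1112 \cdot 224}{-40048} - \frac{2}{-3698 - 13281}) = - (\left(-12 + 8 \cdot 50176 + 249088\right) \left(- \frac{1}{40048}\right) - \frac{2}{-16979}) = - (\left(-12 + 401408 + 249088\right) \left(- \frac{1}{40048}\right) - - \frac{2}{16979}) = - (650484 \left(- \frac{1}{40048}\right) + \frac{2}{16979}) = - (- \frac{162621}{10012} + \frac{2}{16979}) = \left(-1\right) \left(- \frac{2761121935}{169993748}\right) = \frac{2761121935}{169993748}$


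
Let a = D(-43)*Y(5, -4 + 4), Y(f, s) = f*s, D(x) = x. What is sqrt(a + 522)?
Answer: 3*sqrt(58) ≈ 22.847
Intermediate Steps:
a = 0 (a = -215*(-4 + 4) = -215*0 = -43*0 = 0)
sqrt(a + 522) = sqrt(0 + 522) = sqrt(522) = 3*sqrt(58)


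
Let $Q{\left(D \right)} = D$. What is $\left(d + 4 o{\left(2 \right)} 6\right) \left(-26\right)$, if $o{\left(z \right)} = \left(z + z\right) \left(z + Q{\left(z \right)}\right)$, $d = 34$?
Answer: $-10868$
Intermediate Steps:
$o{\left(z \right)} = 4 z^{2}$ ($o{\left(z \right)} = \left(z + z\right) \left(z + z\right) = 2 z 2 z = 4 z^{2}$)
$\left(d + 4 o{\left(2 \right)} 6\right) \left(-26\right) = \left(34 + 4 \cdot 4 \cdot 2^{2} \cdot 6\right) \left(-26\right) = \left(34 + 4 \cdot 4 \cdot 4 \cdot 6\right) \left(-26\right) = \left(34 + 4 \cdot 16 \cdot 6\right) \left(-26\right) = \left(34 + 64 \cdot 6\right) \left(-26\right) = \left(34 + 384\right) \left(-26\right) = 418 \left(-26\right) = -10868$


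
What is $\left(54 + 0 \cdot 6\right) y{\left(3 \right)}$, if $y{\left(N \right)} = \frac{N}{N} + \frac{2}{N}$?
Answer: $90$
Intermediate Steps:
$y{\left(N \right)} = 1 + \frac{2}{N}$
$\left(54 + 0 \cdot 6\right) y{\left(3 \right)} = \left(54 + 0 \cdot 6\right) \frac{2 + 3}{3} = \left(54 + 0\right) \frac{1}{3} \cdot 5 = 54 \cdot \frac{5}{3} = 90$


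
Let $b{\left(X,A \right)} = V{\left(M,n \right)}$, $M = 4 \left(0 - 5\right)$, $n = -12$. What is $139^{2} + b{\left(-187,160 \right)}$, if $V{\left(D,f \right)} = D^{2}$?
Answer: $19721$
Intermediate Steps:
$M = -20$ ($M = 4 \left(-5\right) = -20$)
$b{\left(X,A \right)} = 400$ ($b{\left(X,A \right)} = \left(-20\right)^{2} = 400$)
$139^{2} + b{\left(-187,160 \right)} = 139^{2} + 400 = 19321 + 400 = 19721$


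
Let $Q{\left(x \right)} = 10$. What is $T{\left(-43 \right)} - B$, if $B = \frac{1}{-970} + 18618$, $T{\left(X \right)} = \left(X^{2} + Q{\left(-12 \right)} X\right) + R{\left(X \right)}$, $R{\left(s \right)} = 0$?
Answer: $- \frac{16683029}{970} \approx -17199.0$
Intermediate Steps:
$T{\left(X \right)} = X^{2} + 10 X$ ($T{\left(X \right)} = \left(X^{2} + 10 X\right) + 0 = X^{2} + 10 X$)
$B = \frac{18059459}{970}$ ($B = - \frac{1}{970} + 18618 = \frac{18059459}{970} \approx 18618.0$)
$T{\left(-43 \right)} - B = - 43 \left(10 - 43\right) - \frac{18059459}{970} = \left(-43\right) \left(-33\right) - \frac{18059459}{970} = 1419 - \frac{18059459}{970} = - \frac{16683029}{970}$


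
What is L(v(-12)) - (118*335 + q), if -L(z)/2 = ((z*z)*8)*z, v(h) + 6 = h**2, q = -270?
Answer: -42088412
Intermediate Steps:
v(h) = -6 + h**2
L(z) = -16*z**3 (L(z) = -2*(z*z)*8*z = -2*z**2*8*z = -2*8*z**2*z = -16*z**3)
L(v(-12)) - (118*335 + q) = -16*(-6 + (-12)**2)**3 - (118*335 - 270) = -16*(-6 + 144)**3 - (39530 - 270) = -16*138**3 - 1*39260 = -16*2628072 - 39260 = -42049152 - 39260 = -42088412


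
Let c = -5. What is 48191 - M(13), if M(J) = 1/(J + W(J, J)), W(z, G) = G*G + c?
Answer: 8529806/177 ≈ 48191.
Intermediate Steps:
W(z, G) = -5 + G**2 (W(z, G) = G*G - 5 = G**2 - 5 = -5 + G**2)
M(J) = 1/(-5 + J + J**2) (M(J) = 1/(J + (-5 + J**2)) = 1/(-5 + J + J**2))
48191 - M(13) = 48191 - 1/(-5 + 13 + 13**2) = 48191 - 1/(-5 + 13 + 169) = 48191 - 1/177 = 8529806/177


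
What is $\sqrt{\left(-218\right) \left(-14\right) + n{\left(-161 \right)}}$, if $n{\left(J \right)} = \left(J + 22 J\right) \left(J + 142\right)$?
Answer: $\sqrt{73409} \approx 270.94$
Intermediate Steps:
$n{\left(J \right)} = 23 J \left(142 + J\right)$
$\sqrt{\left(-218\right) \left(-14\right) + n{\left(-161 \right)}} = \sqrt{\left(-218\right) \left(-14\right) + 23 \left(-161\right) \left(142 - 161\right)} = \sqrt{3052 + 23 \left(-161\right) \left(-19\right)} = \sqrt{3052 + 70357} = \sqrt{73409}$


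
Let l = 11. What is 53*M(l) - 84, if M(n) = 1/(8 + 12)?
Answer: -1627/20 ≈ -81.350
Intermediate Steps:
M(n) = 1/20
53*M(l) - 84 = 53*(1/20) - 84 = 53/20 - 84 = -1627/20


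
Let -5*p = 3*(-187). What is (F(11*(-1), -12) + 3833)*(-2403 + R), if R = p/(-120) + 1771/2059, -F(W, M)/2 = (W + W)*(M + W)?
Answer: -2791622763293/411800 ≈ -6.7791e+6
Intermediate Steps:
p = 561/5 (p = -3*(-187)/5 = -1/5*(-561) = 561/5 ≈ 112.20)
F(W, M) = -4*W*(M + W) (F(W, M) = -2*(W + W)*(M + W) = -2*2*W*(M + W) = -4*W*(M + W))
R = -30833/411800 (R = (561/5)/(-120) + 1771/2059 = (561/5)*(-1/120) + 1771*(1/2059) = -187/200 + 1771/2059 = -30833/411800 ≈ -0.074874)
(F(11*(-1), -12) + 3833)*(-2403 + R) = (-4*11*(-1)*(-12 + 11*(-1)) + 3833)*(-2403 - 30833/411800) = (-4*(-11)*(-12 - 11) + 3833)*(-989586233/411800) = (-4*(-11)*(-23) + 3833)*(-989586233/411800) = (-1012 + 3833)*(-989586233/411800) = 2821*(-989586233/411800) = -2791622763293/411800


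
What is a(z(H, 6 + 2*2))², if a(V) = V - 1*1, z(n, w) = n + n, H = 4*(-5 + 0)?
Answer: 1681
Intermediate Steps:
H = -20 (H = 4*(-5) = -20)
z(n, w) = 2*n
a(V) = -1 + V (a(V) = V - 1 = -1 + V)
a(z(H, 6 + 2*2))² = (-1 + 2*(-20))² = (-1 - 40)² = (-41)² = 1681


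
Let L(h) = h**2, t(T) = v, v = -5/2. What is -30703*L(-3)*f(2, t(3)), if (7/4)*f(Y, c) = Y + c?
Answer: 552654/7 ≈ 78951.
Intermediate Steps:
v = -5/2 (v = -5*1/2 = -5/2 ≈ -2.5000)
t(T) = -5/2
f(Y, c) = 4*Y/7 + 4*c/7 (f(Y, c) = 4*(Y + c)/7 = 4*Y/7 + 4*c/7)
-30703*L(-3)*f(2, t(3)) = -30703*(-3)**2*((4/7)*2 + (4/7)*(-5/2)) = -276327*(8/7 - 10/7) = -276327*(-2)/7 = -30703*(-18/7) = 552654/7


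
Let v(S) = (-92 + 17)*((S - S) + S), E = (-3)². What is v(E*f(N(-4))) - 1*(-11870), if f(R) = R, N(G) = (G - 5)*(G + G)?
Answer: -36730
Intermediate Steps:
N(G) = 2*G*(-5 + G) (N(G) = (-5 + G)*(2*G) = 2*G*(-5 + G))
E = 9
v(S) = -75*S (v(S) = -75*(0 + S) = -75*S)
v(E*f(N(-4))) - 1*(-11870) = -675*2*(-4)*(-5 - 4) - 1*(-11870) = -675*2*(-4)*(-9) + 11870 = -675*72 + 11870 = -75*648 + 11870 = -48600 + 11870 = -36730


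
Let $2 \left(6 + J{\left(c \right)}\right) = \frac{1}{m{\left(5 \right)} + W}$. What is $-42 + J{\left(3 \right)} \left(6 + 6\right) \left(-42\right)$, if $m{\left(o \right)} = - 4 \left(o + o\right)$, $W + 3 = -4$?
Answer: $\frac{140406}{47} \approx 2987.4$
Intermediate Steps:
$W = -7$ ($W = -3 - 4 = -7$)
$m{\left(o \right)} = - 8 o$ ($m{\left(o \right)} = - 4 \cdot 2 o = - 8 o$)
$J{\left(c \right)} = - \frac{565}{94}$ ($J{\left(c \right)} = -6 + \frac{1}{2 \left(\left(-8\right) 5 - 7\right)} = -6 + \frac{1}{2 \left(-40 - 7\right)} = -6 + \frac{1}{2 \left(-47\right)} = -6 + \frac{1}{2} \left(- \frac{1}{47}\right) = -6 - \frac{1}{94} = - \frac{565}{94}$)
$-42 + J{\left(3 \right)} \left(6 + 6\right) \left(-42\right) = -42 + - \frac{565 \left(6 + 6\right)}{94} \left(-42\right) = -42 + \left(- \frac{565}{94}\right) 12 \left(-42\right) = -42 - - \frac{142380}{47} = -42 + \frac{142380}{47} = \frac{140406}{47}$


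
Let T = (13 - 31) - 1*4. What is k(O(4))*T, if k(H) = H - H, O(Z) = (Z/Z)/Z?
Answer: 0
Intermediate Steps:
O(Z) = 1/Z
k(H) = 0
T = -22 (T = -18 - 4 = -22)
k(O(4))*T = 0*(-22) = 0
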